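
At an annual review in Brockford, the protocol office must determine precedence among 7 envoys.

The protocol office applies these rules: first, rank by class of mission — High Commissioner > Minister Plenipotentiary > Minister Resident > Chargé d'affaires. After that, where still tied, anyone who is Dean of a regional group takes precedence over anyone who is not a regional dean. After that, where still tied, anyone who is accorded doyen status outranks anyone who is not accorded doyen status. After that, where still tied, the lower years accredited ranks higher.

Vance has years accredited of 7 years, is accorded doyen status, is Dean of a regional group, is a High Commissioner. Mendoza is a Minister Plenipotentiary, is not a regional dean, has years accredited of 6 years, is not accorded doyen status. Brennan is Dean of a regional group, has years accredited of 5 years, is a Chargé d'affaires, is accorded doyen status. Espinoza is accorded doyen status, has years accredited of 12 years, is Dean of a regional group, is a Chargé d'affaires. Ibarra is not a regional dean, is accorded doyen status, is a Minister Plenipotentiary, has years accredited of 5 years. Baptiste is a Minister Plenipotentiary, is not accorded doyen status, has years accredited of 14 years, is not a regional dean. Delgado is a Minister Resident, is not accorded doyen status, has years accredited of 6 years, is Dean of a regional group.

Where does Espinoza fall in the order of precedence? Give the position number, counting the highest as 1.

By class of mission: Vance (High Commissioner); then Ibarra, Mendoza and Baptiste (Minister Plenipotentiary); then Delgado (Minister Resident); then Brennan and Espinoza (Chargé d'affaires).
Ibarra, Mendoza and Baptiste are each not a regional dean, so the next rule applies.
Among Ibarra, Mendoza and Baptiste, accorded doyen status before not accorded doyen status: Ibarra (accorded doyen status) before Mendoza and Baptiste (not accorded doyen status).
Among Mendoza and Baptiste, by years accredited (lower first): Mendoza (6 years) before Baptiste (14 years).
Brennan and Espinoza are each Dean of a regional group, so the next rule applies.
Brennan and Espinoza are each accorded doyen status, so the next rule applies.
Among Brennan and Espinoza, by years accredited (lower first): Brennan (5 years) before Espinoza (12 years).
Order: Vance, Ibarra, Mendoza, Baptiste, Delgado, Brennan, Espinoza. So position 7.

7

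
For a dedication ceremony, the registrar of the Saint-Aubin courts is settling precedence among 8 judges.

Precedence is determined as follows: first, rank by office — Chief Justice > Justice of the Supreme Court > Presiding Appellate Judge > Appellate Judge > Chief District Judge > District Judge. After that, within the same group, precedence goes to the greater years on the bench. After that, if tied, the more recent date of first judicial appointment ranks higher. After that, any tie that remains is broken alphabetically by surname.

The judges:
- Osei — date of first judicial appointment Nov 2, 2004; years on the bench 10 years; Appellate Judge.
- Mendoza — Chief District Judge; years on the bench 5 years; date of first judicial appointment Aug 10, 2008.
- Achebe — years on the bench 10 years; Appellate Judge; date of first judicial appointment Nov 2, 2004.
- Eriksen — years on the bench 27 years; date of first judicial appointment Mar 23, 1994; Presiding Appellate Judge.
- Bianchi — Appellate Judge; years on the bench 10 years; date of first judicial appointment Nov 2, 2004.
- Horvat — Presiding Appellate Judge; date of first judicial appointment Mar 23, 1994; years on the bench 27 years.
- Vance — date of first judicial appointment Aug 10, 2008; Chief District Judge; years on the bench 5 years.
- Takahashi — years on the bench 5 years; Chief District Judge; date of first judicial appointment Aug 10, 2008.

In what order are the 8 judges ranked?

Eriksen, Horvat, Achebe, Bianchi, Osei, Mendoza, Takahashi, Vance

By office: Eriksen and Horvat (Presiding Appellate Judge); then Achebe, Bianchi and Osei (Appellate Judge); then Mendoza, Takahashi and Vance (Chief District Judge).
Eriksen and Horvat both have years on the bench 27 years, so the next rule applies.
Eriksen and Horvat both have date of first judicial appointment Mar 23, 1994, so the next rule applies.
Among Eriksen and Horvat, alphabetically by surname: Eriksen before Horvat.
Achebe, Bianchi and Osei all have years on the bench 10 years, so the next rule applies.
Achebe, Bianchi and Osei all have date of first judicial appointment Nov 2, 2004, so the next rule applies.
Among Achebe, Bianchi and Osei, alphabetically by surname: Achebe before Bianchi before Osei.
Mendoza, Takahashi and Vance all have years on the bench 5 years, so the next rule applies.
Mendoza, Takahashi and Vance all have date of first judicial appointment Aug 10, 2008, so the next rule applies.
Among Mendoza, Takahashi and Vance, alphabetically by surname: Mendoza before Takahashi before Vance.
Full order: Eriksen, Horvat, Achebe, Bianchi, Osei, Mendoza, Takahashi, Vance.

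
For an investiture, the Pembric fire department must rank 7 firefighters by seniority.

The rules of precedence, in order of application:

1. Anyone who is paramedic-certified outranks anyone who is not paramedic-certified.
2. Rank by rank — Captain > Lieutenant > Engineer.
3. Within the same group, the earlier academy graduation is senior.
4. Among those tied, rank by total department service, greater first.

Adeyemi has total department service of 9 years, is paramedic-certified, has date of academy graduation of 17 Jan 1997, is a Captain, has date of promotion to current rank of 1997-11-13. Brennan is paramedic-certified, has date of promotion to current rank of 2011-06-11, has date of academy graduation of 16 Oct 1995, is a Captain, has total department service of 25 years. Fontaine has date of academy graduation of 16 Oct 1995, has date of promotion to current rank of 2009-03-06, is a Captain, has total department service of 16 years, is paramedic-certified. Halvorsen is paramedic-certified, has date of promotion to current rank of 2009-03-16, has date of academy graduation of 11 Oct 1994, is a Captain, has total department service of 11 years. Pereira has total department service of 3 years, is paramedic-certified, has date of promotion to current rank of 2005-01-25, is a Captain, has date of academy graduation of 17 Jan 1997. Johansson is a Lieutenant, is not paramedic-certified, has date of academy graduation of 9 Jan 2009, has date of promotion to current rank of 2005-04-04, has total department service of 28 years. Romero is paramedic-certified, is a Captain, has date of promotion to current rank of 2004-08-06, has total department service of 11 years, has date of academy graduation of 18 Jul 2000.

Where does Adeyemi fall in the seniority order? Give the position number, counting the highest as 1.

By the first rule: Halvorsen, Brennan, Fontaine, Adeyemi, Pereira and Romero (each paramedic-certified); then Johansson (not paramedic-certified).
Halvorsen, Brennan, Fontaine, Adeyemi, Pereira and Romero are each Captain, so the next rule applies.
Among Halvorsen, Brennan, Fontaine, Adeyemi, Pereira and Romero, by date of academy graduation (earlier first): Halvorsen (11 Oct 1994) before Brennan and Fontaine (16 Oct 1995) before Adeyemi and Pereira (17 Jan 1997) before Romero (18 Jul 2000).
Among Brennan and Fontaine, by total department service (higher first): Brennan (25 years) before Fontaine (16 years).
Among Adeyemi and Pereira, by total department service (higher first): Adeyemi (9 years) before Pereira (3 years).
Order: Halvorsen, Brennan, Fontaine, Adeyemi, Pereira, Romero, Johansson. So position 4.

4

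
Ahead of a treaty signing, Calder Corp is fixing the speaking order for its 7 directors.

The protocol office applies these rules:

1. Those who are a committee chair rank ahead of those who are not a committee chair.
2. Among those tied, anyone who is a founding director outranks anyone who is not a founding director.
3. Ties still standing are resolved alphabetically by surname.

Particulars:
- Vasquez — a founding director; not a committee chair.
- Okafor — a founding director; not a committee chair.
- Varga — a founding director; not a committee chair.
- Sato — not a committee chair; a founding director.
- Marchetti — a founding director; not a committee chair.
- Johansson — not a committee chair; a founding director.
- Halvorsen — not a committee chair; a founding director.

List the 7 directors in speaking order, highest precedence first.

Halvorsen, Johansson, Marchetti, Okafor, Sato, Varga, Vasquez

By the first rule: Halvorsen, Johansson, Marchetti, Okafor, Sato, Varga and Vasquez (each not a committee chair).
Halvorsen, Johansson, Marchetti, Okafor, Sato, Varga and Vasquez are each a founding director, so the next rule applies.
Among Halvorsen, Johansson, Marchetti, Okafor, Sato, Varga and Vasquez, alphabetically by surname: Halvorsen before Johansson before Marchetti before Okafor before Sato before Varga before Vasquez.
Full order: Halvorsen, Johansson, Marchetti, Okafor, Sato, Varga, Vasquez.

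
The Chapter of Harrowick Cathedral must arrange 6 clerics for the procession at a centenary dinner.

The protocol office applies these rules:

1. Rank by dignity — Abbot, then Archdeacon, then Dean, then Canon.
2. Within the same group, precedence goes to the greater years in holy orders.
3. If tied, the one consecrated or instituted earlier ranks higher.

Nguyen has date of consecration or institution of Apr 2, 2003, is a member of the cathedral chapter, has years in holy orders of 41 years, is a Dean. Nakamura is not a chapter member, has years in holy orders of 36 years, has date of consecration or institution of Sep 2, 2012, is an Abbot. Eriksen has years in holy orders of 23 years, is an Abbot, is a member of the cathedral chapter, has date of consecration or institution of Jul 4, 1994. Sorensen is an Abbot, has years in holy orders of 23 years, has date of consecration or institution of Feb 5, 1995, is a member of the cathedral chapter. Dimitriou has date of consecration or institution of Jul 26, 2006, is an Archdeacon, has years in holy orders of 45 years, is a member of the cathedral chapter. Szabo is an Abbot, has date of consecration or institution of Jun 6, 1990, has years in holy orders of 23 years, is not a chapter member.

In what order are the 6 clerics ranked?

Nakamura, Szabo, Eriksen, Sorensen, Dimitriou, Nguyen

By dignity: Nakamura, Szabo, Eriksen and Sorensen (Abbot); then Dimitriou (Archdeacon); then Nguyen (Dean).
Among Nakamura, Szabo, Eriksen and Sorensen, by years in holy orders (higher first): Nakamura (36 years) before Szabo, Eriksen and Sorensen (23 years).
Among Szabo, Eriksen and Sorensen, by date of consecration or institution (earlier first): Szabo (Jun 6, 1990) before Eriksen (Jul 4, 1994) before Sorensen (Feb 5, 1995).
Full order: Nakamura, Szabo, Eriksen, Sorensen, Dimitriou, Nguyen.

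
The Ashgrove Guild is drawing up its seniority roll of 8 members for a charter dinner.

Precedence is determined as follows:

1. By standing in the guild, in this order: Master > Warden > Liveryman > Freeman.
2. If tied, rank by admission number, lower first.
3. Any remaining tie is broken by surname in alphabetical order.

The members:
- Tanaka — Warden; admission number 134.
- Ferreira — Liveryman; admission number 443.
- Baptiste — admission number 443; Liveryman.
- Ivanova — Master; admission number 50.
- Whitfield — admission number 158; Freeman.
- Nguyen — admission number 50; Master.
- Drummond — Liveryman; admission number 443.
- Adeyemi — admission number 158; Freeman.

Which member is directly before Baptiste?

By standing in the guild: Ivanova and Nguyen (Master); then Tanaka (Warden); then Baptiste, Drummond and Ferreira (Liveryman); then Adeyemi and Whitfield (Freeman).
Ivanova and Nguyen both have admission number 50, so the next rule applies.
Among Ivanova and Nguyen, alphabetically by surname: Ivanova before Nguyen.
Baptiste, Drummond and Ferreira all have admission number 443, so the next rule applies.
Among Baptiste, Drummond and Ferreira, alphabetically by surname: Baptiste before Drummond before Ferreira.
Adeyemi and Whitfield both have admission number 158, so the next rule applies.
Among Adeyemi and Whitfield, alphabetically by surname: Adeyemi before Whitfield.
Order: Ivanova, Nguyen, Tanaka, Baptiste, Drummond, Ferreira, Adeyemi, Whitfield.

Tanaka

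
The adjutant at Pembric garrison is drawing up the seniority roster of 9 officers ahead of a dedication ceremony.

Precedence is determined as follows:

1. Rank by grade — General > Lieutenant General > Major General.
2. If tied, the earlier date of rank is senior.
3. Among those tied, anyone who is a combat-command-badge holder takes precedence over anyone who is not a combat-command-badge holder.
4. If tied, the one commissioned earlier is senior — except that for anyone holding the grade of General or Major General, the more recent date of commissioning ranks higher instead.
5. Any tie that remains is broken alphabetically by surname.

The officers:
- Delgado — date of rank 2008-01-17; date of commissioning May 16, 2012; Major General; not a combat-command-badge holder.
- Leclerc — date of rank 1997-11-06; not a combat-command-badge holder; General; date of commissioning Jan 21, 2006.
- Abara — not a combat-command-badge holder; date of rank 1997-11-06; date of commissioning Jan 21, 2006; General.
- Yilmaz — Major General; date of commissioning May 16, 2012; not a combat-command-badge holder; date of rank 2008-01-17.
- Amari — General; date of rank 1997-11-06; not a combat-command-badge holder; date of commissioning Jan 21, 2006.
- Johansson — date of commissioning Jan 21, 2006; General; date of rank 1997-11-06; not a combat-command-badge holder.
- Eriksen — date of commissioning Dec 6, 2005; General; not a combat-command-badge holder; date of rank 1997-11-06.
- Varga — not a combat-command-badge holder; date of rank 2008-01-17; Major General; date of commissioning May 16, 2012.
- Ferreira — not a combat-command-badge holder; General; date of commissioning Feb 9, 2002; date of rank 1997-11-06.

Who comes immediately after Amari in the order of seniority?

Johansson

By grade: Abara, Amari, Johansson, Leclerc, Eriksen and Ferreira (General); then Delgado, Varga and Yilmaz (Major General).
Abara, Amari, Johansson, Leclerc, Eriksen and Ferreira all have date of rank 1997-11-06, so the next rule applies.
Abara, Amari, Johansson, Leclerc, Eriksen and Ferreira are each not a combat-command-badge holder, so the next rule applies.
Among Abara, Amari, Johansson, Leclerc, Eriksen and Ferreira, by date of commissioning (later first) (reversed rule for this group): Abara, Amari, Johansson and Leclerc (Jan 21, 2006) before Eriksen (Dec 6, 2005) before Ferreira (Feb 9, 2002).
Among Abara, Amari, Johansson and Leclerc, alphabetically by surname: Abara before Amari before Johansson before Leclerc.
Delgado, Varga and Yilmaz all have date of rank 2008-01-17, so the next rule applies.
Delgado, Varga and Yilmaz are each not a combat-command-badge holder, so the next rule applies.
Delgado, Varga and Yilmaz all have date of commissioning May 16, 2012, so the next rule applies.
Among Delgado, Varga and Yilmaz, alphabetically by surname: Delgado before Varga before Yilmaz.
Order: Abara, Amari, Johansson, Leclerc, Eriksen, Ferreira, Delgado, Varga, Yilmaz.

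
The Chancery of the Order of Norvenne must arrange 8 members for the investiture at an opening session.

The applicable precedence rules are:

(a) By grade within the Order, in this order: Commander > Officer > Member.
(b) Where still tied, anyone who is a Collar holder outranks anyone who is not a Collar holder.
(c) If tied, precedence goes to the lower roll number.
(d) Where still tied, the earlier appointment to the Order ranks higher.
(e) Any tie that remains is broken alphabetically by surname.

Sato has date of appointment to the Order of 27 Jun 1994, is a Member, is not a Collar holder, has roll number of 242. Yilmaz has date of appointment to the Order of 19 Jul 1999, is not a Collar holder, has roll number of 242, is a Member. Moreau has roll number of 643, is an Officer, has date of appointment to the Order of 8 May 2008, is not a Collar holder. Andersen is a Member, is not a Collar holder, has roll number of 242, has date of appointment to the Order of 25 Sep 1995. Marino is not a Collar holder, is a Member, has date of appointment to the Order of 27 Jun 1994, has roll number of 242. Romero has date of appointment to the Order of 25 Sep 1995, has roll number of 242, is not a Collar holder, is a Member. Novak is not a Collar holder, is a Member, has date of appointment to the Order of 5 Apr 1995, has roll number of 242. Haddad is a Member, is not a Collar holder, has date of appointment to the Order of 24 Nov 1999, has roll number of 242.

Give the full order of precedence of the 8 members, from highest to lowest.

Moreau, Marino, Sato, Novak, Andersen, Romero, Yilmaz, Haddad

By grade within the Order: Moreau (Officer); then Marino, Sato, Novak, Andersen, Romero, Yilmaz and Haddad (Member).
Marino, Sato, Novak, Andersen, Romero, Yilmaz and Haddad are each not a Collar holder, so the next rule applies.
Marino, Sato, Novak, Andersen, Romero, Yilmaz and Haddad all have roll number 242, so the next rule applies.
Among Marino, Sato, Novak, Andersen, Romero, Yilmaz and Haddad, by date of appointment to the Order (earlier first): Marino and Sato (27 Jun 1994) before Novak (5 Apr 1995) before Andersen and Romero (25 Sep 1995) before Yilmaz (19 Jul 1999) before Haddad (24 Nov 1999).
Among Marino and Sato, alphabetically by surname: Marino before Sato.
Among Andersen and Romero, alphabetically by surname: Andersen before Romero.
Full order: Moreau, Marino, Sato, Novak, Andersen, Romero, Yilmaz, Haddad.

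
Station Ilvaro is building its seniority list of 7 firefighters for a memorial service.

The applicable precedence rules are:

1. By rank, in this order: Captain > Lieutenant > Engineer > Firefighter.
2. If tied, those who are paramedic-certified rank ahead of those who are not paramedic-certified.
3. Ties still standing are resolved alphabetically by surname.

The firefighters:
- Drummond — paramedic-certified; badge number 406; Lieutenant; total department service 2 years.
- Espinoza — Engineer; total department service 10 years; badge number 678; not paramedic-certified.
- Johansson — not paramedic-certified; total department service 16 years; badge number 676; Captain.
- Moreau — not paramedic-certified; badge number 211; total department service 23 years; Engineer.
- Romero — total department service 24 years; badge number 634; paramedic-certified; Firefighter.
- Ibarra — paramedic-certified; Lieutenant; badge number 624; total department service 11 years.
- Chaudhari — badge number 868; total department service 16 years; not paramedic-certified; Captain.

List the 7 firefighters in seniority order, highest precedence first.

By rank: Chaudhari and Johansson (Captain); then Drummond and Ibarra (Lieutenant); then Espinoza and Moreau (Engineer); then Romero (Firefighter).
Chaudhari and Johansson are each not paramedic-certified, so the next rule applies.
Among Chaudhari and Johansson, alphabetically by surname: Chaudhari before Johansson.
Drummond and Ibarra are each paramedic-certified, so the next rule applies.
Among Drummond and Ibarra, alphabetically by surname: Drummond before Ibarra.
Espinoza and Moreau are each not paramedic-certified, so the next rule applies.
Among Espinoza and Moreau, alphabetically by surname: Espinoza before Moreau.
Full order: Chaudhari, Johansson, Drummond, Ibarra, Espinoza, Moreau, Romero.

Chaudhari, Johansson, Drummond, Ibarra, Espinoza, Moreau, Romero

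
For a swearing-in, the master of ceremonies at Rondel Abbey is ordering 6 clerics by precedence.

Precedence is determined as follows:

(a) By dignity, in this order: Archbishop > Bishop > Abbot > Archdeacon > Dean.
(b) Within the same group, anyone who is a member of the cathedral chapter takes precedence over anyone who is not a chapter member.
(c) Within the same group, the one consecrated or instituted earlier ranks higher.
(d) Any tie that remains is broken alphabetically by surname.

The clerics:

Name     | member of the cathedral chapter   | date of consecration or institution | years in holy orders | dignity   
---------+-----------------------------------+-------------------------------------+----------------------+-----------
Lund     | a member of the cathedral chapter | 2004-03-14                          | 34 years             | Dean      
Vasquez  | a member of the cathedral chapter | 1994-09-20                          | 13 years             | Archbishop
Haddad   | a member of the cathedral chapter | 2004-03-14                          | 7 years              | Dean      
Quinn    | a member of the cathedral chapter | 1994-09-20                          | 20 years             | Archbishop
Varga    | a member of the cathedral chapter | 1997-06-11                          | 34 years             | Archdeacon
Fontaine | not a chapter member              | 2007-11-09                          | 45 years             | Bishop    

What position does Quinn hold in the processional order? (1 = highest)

By dignity: Quinn and Vasquez (Archbishop); then Fontaine (Bishop); then Varga (Archdeacon); then Haddad and Lund (Dean).
Quinn and Vasquez are each a member of the cathedral chapter, so the next rule applies.
Quinn and Vasquez both have date of consecration or institution 1994-09-20, so the next rule applies.
Among Quinn and Vasquez, alphabetically by surname: Quinn before Vasquez.
Haddad and Lund are each a member of the cathedral chapter, so the next rule applies.
Haddad and Lund both have date of consecration or institution 2004-03-14, so the next rule applies.
Among Haddad and Lund, alphabetically by surname: Haddad before Lund.
Order: Quinn, Vasquez, Fontaine, Varga, Haddad, Lund. So position 1.

1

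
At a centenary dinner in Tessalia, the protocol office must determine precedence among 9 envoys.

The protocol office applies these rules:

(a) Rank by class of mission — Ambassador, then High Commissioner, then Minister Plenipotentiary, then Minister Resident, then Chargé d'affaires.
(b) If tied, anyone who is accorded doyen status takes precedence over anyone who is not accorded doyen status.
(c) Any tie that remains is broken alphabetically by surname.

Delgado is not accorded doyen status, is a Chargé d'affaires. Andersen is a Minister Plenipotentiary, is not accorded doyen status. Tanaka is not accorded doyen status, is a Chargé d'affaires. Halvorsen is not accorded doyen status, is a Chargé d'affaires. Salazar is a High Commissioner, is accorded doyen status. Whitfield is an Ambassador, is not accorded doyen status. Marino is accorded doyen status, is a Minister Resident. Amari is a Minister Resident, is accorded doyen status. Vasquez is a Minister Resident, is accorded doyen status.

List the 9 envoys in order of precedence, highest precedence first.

Whitfield, Salazar, Andersen, Amari, Marino, Vasquez, Delgado, Halvorsen, Tanaka

By class of mission: Whitfield (Ambassador); then Salazar (High Commissioner); then Andersen (Minister Plenipotentiary); then Amari, Marino and Vasquez (Minister Resident); then Delgado, Halvorsen and Tanaka (Chargé d'affaires).
Amari, Marino and Vasquez are each accorded doyen status, so the next rule applies.
Among Amari, Marino and Vasquez, alphabetically by surname: Amari before Marino before Vasquez.
Delgado, Halvorsen and Tanaka are each not accorded doyen status, so the next rule applies.
Among Delgado, Halvorsen and Tanaka, alphabetically by surname: Delgado before Halvorsen before Tanaka.
Full order: Whitfield, Salazar, Andersen, Amari, Marino, Vasquez, Delgado, Halvorsen, Tanaka.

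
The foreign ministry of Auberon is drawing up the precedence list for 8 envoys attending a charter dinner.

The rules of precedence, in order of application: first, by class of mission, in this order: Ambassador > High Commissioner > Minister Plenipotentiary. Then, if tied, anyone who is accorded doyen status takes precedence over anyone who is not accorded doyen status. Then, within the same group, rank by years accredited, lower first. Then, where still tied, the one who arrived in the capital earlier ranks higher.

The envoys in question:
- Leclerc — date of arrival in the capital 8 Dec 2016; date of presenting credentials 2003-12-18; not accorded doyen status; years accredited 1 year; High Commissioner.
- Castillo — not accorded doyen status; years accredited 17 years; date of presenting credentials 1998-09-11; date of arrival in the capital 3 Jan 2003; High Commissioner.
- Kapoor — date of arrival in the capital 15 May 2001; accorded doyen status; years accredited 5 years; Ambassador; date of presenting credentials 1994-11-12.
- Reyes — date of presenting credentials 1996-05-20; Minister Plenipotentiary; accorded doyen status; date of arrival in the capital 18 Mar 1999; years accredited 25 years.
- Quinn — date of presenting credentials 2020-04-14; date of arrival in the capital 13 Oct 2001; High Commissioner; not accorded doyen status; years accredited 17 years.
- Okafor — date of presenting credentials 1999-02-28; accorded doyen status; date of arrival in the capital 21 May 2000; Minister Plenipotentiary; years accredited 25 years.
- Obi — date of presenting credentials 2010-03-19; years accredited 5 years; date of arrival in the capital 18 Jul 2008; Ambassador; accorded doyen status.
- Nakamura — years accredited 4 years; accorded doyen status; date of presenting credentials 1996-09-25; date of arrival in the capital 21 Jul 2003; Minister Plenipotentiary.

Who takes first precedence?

By class of mission: Kapoor and Obi (Ambassador); then Leclerc, Quinn and Castillo (High Commissioner); then Nakamura, Reyes and Okafor (Minister Plenipotentiary).
Kapoor and Obi are each accorded doyen status, so the next rule applies.
Kapoor and Obi both have years accredited 5 years, so the next rule applies.
Among Kapoor and Obi, by date of arrival in the capital (earlier first): Kapoor (15 May 2001) before Obi (18 Jul 2008).
Leclerc, Quinn and Castillo are each not accorded doyen status, so the next rule applies.
Among Leclerc, Quinn and Castillo, by years accredited (lower first): Leclerc (1 year) before Quinn and Castillo (17 years).
Among Quinn and Castillo, by date of arrival in the capital (earlier first): Quinn (13 Oct 2001) before Castillo (3 Jan 2003).
Nakamura, Reyes and Okafor are each accorded doyen status, so the next rule applies.
Among Nakamura, Reyes and Okafor, by years accredited (lower first): Nakamura (4 years) before Reyes and Okafor (25 years).
Among Reyes and Okafor, by date of arrival in the capital (earlier first): Reyes (18 Mar 1999) before Okafor (21 May 2000).
Order: Kapoor, Obi, Leclerc, Quinn, Castillo, Nakamura, Reyes, Okafor.

Kapoor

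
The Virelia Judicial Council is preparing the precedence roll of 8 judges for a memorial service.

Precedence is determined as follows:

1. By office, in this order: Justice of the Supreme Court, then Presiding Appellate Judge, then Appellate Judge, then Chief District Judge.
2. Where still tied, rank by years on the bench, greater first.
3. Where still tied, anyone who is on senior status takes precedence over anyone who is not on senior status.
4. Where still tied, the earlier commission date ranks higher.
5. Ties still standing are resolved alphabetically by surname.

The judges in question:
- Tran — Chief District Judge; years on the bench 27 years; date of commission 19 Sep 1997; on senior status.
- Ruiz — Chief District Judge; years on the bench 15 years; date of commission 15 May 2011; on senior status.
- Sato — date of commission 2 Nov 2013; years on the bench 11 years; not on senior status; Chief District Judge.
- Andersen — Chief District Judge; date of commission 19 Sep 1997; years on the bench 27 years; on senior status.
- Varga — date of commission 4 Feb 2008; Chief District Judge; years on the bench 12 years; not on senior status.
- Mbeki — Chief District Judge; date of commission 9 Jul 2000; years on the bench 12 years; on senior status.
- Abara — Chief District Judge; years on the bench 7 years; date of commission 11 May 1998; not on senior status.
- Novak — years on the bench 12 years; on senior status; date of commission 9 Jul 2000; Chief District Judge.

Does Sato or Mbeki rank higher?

By office: Andersen, Tran, Ruiz, Mbeki, Novak, Varga, Sato and Abara (Chief District Judge).
Among Andersen, Tran, Ruiz, Mbeki, Novak, Varga, Sato and Abara, by years on the bench (higher first): Andersen and Tran (27 years) before Ruiz (15 years) before Mbeki, Novak and Varga (12 years) before Sato (11 years) before Abara (7 years).
Andersen and Tran are each on senior status, so the next rule applies.
Andersen and Tran both have date of commission 19 Sep 1997, so the next rule applies.
Among Andersen and Tran, alphabetically by surname: Andersen before Tran.
Among Mbeki, Novak and Varga, on senior status before not on senior status: Mbeki and Novak (on senior status) before Varga (not on senior status).
Mbeki and Novak both have date of commission 9 Jul 2000, so the next rule applies.
Among Mbeki and Novak, alphabetically by surname: Mbeki before Novak.
So Mbeki takes precedence.

Mbeki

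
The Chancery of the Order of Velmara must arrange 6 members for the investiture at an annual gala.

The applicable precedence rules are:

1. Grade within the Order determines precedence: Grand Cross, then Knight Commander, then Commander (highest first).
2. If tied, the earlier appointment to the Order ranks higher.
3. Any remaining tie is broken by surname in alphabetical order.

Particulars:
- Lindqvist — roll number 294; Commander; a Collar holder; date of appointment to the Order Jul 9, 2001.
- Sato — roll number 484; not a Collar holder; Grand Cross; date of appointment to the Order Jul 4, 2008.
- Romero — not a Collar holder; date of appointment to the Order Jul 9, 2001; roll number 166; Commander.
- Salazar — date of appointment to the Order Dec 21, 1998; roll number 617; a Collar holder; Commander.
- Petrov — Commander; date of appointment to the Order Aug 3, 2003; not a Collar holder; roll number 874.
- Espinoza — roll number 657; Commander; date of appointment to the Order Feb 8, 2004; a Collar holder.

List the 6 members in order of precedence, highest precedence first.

By grade within the Order: Sato (Grand Cross); then Salazar, Lindqvist, Romero, Petrov and Espinoza (Commander).
Among Salazar, Lindqvist, Romero, Petrov and Espinoza, by date of appointment to the Order (earlier first): Salazar (Dec 21, 1998) before Lindqvist and Romero (Jul 9, 2001) before Petrov (Aug 3, 2003) before Espinoza (Feb 8, 2004).
Among Lindqvist and Romero, alphabetically by surname: Lindqvist before Romero.
Full order: Sato, Salazar, Lindqvist, Romero, Petrov, Espinoza.

Sato, Salazar, Lindqvist, Romero, Petrov, Espinoza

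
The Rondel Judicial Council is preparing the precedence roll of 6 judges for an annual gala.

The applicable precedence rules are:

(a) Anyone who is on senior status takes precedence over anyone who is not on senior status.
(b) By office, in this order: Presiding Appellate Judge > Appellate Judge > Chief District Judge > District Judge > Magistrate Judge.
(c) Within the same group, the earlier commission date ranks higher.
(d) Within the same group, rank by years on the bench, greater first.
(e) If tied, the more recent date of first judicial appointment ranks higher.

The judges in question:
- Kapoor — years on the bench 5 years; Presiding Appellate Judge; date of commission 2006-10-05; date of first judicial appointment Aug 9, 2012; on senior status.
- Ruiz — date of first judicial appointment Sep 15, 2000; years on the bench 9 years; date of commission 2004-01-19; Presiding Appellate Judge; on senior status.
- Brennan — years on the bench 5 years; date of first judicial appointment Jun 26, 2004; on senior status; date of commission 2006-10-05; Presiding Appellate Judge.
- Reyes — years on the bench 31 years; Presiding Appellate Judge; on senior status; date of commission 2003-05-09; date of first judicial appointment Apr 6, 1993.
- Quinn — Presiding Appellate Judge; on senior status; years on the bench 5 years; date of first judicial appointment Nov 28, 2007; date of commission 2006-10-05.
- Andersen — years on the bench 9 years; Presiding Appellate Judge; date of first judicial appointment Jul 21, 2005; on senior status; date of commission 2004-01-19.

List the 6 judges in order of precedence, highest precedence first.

Reyes, Andersen, Ruiz, Kapoor, Quinn, Brennan

By the first rule: Reyes, Andersen, Ruiz, Kapoor, Quinn and Brennan (each on senior status).
Reyes, Andersen, Ruiz, Kapoor, Quinn and Brennan are each Presiding Appellate Judge, so the next rule applies.
Among Reyes, Andersen, Ruiz, Kapoor, Quinn and Brennan, by date of commission (earlier first): Reyes (2003-05-09) before Andersen and Ruiz (2004-01-19) before Kapoor, Quinn and Brennan (2006-10-05).
Andersen and Ruiz both have years on the bench 9 years, so the next rule applies.
Among Andersen and Ruiz, by date of first judicial appointment (later first): Andersen (Jul 21, 2005) before Ruiz (Sep 15, 2000).
Kapoor, Quinn and Brennan all have years on the bench 5 years, so the next rule applies.
Among Kapoor, Quinn and Brennan, by date of first judicial appointment (later first): Kapoor (Aug 9, 2012) before Quinn (Nov 28, 2007) before Brennan (Jun 26, 2004).
Full order: Reyes, Andersen, Ruiz, Kapoor, Quinn, Brennan.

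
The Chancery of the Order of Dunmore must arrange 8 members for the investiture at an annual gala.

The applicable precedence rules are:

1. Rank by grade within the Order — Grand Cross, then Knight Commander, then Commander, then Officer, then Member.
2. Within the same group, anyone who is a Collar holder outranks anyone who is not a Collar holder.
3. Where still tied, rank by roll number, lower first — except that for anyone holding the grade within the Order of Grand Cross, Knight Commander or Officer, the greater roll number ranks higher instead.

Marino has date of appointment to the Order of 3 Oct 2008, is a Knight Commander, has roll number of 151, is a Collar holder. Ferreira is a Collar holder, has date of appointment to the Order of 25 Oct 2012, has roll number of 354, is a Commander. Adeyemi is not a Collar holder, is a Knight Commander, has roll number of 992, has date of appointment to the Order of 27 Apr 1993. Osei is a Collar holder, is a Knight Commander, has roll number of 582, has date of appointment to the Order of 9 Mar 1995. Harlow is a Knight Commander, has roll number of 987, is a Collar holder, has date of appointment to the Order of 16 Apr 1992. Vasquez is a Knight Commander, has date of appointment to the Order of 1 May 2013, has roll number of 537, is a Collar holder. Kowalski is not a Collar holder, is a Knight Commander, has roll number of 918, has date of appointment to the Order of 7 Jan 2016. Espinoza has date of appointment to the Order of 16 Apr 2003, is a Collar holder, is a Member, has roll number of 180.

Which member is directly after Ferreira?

Espinoza

By grade within the Order: Harlow, Osei, Vasquez, Marino, Adeyemi and Kowalski (Knight Commander); then Ferreira (Commander); then Espinoza (Member).
Among Harlow, Osei, Vasquez, Marino, Adeyemi and Kowalski, a Collar holder before not a Collar holder: Harlow, Osei, Vasquez and Marino (a Collar holder) before Adeyemi and Kowalski (not a Collar holder).
Among Harlow, Osei, Vasquez and Marino, by roll number (higher first) (reversed rule for this group): Harlow (987) before Osei (582) before Vasquez (537) before Marino (151).
Among Adeyemi and Kowalski, by roll number (higher first) (reversed rule for this group): Adeyemi (992) before Kowalski (918).
Order: Harlow, Osei, Vasquez, Marino, Adeyemi, Kowalski, Ferreira, Espinoza.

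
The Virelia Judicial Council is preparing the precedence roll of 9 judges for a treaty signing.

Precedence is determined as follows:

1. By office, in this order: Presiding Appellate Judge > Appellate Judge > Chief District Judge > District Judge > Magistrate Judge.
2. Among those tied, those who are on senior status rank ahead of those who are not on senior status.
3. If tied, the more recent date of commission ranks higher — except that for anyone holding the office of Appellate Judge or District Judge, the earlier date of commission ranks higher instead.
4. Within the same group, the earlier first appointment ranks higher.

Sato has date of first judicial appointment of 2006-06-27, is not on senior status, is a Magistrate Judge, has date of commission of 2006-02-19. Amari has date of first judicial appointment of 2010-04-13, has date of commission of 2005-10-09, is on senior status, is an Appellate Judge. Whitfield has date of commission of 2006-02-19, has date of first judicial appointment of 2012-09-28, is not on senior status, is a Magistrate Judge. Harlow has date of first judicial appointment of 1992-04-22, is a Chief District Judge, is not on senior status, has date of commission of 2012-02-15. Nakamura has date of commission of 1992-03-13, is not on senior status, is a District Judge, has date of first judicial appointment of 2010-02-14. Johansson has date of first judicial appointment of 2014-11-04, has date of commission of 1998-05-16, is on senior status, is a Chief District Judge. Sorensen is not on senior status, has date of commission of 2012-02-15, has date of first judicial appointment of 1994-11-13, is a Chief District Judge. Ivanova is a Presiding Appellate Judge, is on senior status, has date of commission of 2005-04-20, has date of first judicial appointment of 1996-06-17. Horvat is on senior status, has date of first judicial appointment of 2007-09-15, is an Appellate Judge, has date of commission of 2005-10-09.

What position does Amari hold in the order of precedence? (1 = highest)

3

By office: Ivanova (Presiding Appellate Judge); then Horvat and Amari (Appellate Judge); then Johansson, Harlow and Sorensen (Chief District Judge); then Nakamura (District Judge); then Sato and Whitfield (Magistrate Judge).
Horvat and Amari are each on senior status, so the next rule applies.
Horvat and Amari both have date of commission 2005-10-09, so the next rule applies.
Among Horvat and Amari, by date of first judicial appointment (earlier first): Horvat (2007-09-15) before Amari (2010-04-13).
Among Johansson, Harlow and Sorensen, on senior status before not on senior status: Johansson (on senior status) before Harlow and Sorensen (not on senior status).
Harlow and Sorensen both have date of commission 2012-02-15, so the next rule applies.
Among Harlow and Sorensen, by date of first judicial appointment (earlier first): Harlow (1992-04-22) before Sorensen (1994-11-13).
Sato and Whitfield are each not on senior status, so the next rule applies.
Sato and Whitfield both have date of commission 2006-02-19, so the next rule applies.
Among Sato and Whitfield, by date of first judicial appointment (earlier first): Sato (2006-06-27) before Whitfield (2012-09-28).
Order: Ivanova, Horvat, Amari, Johansson, Harlow, Sorensen, Nakamura, Sato, Whitfield. So position 3.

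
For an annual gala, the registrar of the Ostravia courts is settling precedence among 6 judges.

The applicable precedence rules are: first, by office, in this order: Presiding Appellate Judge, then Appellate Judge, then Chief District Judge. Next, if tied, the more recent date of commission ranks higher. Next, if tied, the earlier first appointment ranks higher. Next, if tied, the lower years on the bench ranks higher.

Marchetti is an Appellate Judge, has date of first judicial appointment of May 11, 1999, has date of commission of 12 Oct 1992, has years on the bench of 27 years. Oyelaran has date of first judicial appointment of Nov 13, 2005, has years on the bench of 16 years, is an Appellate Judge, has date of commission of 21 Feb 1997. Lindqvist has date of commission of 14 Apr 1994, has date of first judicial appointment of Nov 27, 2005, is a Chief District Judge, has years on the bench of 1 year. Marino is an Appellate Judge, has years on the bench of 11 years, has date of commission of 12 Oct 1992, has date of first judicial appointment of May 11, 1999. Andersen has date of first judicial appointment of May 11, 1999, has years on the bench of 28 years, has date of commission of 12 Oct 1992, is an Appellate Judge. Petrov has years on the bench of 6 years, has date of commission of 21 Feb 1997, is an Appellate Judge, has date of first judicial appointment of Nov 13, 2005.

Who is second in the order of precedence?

Oyelaran

By office: Petrov, Oyelaran, Marino, Marchetti and Andersen (Appellate Judge); then Lindqvist (Chief District Judge).
Among Petrov, Oyelaran, Marino, Marchetti and Andersen, by date of commission (later first): Petrov and Oyelaran (21 Feb 1997) before Marino, Marchetti and Andersen (12 Oct 1992).
Petrov and Oyelaran both have date of first judicial appointment Nov 13, 2005, so the next rule applies.
Among Petrov and Oyelaran, by years on the bench (lower first): Petrov (6 years) before Oyelaran (16 years).
Marino, Marchetti and Andersen all have date of first judicial appointment May 11, 1999, so the next rule applies.
Among Marino, Marchetti and Andersen, by years on the bench (lower first): Marino (11 years) before Marchetti (27 years) before Andersen (28 years).
Order: Petrov, Oyelaran, Marino, Marchetti, Andersen, Lindqvist.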